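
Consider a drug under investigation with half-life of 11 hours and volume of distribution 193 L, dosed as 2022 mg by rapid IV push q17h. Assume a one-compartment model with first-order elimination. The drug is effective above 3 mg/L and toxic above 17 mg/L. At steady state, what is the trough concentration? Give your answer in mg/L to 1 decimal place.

5.5 mg/L

Over one 17-h interval, 17/11 ≈ 1.5455 half-lives elapse, leaving f ≈ 0.3426 of each dose.
Single-dose peak C₀ = D/Vd = 2022/193 ≈ 10.477 mg/L.
Steady-state trough Cmin,ss = C₀·f/(1−f) ≈ 10.477 × 0.3426/0.6574 ≈ 5.460 mg/L.
Trough 5.5 mg/L vs MEC 3 mg/L: adequate.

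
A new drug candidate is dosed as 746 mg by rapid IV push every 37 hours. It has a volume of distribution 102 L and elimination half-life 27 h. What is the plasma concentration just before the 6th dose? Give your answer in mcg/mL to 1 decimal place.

f = (1/2)^(τ/t½) = (1/2)^(37/27) ≈ 0.3868.
C₀ = D/Vd = 746/102 ≈ 7.314 mcg/mL.
Before the 6th dose, 5 doses have been given. Superposition: Cmin = C₀·(f + f² + … + f^5).
≈ 7.314 × (0.3868 + 0.1496 + 0.0579 + 0.0224 + 0.0087) ≈ 7.314 × 0.6254 ≈ 4.574 mcg/mL.

4.6 mcg/mL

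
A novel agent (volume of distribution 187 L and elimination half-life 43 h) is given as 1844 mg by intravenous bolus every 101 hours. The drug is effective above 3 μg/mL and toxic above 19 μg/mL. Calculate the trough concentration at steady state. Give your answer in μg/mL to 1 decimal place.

2.4 μg/mL

Over one 101-h interval, 101/43 ≈ 2.3488 half-lives elapse, leaving f ≈ 0.1963 of each dose.
At steady state, accumulation factor R = 1/(1 − e^(−kτ)) ≈ 1.2442.
Single-dose peak C₀ = D/Vd = 1844/187 ≈ 9.861 μg/mL.
Cmax,ss = C₀/(1 − f) ≈ 9.861/0.8037 ≈ 12.270 μg/mL.
Steady-state trough Cmin,ss = Cmax,ss·f ≈ 12.270 × 0.1963 ≈ 2.409 μg/mL.
Trough 2.4 μg/mL vs MEC 3 μg/mL: subtherapeutic.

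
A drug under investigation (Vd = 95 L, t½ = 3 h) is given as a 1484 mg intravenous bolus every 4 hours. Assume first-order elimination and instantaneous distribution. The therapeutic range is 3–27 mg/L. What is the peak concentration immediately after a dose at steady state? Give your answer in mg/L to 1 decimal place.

25.9 mg/L

τ/t½ = 4/3 ≈ 1.3333, so fraction remaining f = (1/2)^(4/3) ≈ 0.3969.
At steady state, accumulation factor R = 1/(1 − e^(−kτ)) ≈ 1.6581.
Each bolus raises the concentration by D/Vd = 1484/95 ≈ 15.621 mg/L.
Steady-state peak Cmax,ss = C₀·R ≈ 15.621 × 1.6581 ≈ 25.901 mg/L.
Peak 25.9 mg/L vs MTC 27 mg/L: below toxic threshold.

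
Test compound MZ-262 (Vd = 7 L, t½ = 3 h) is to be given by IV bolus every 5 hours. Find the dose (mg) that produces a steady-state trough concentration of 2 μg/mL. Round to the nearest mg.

30 mg

τ/t½ = 5/3 ≈ 1.6667, so f = (1/2)^(5/3) ≈ 0.314980.
Cmin,ss = (D/Vd)·f/(1−f), so D = Cmin,ss·Vd·(1−f)/f.
D = 2 × 7 × (1−f)/f ≈ 2 × 7 × 2.17480 ≈ 30.45 mg.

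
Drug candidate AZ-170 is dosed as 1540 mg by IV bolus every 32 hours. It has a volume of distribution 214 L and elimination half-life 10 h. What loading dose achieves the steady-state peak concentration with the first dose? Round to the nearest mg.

1728 mg

f = (1/2)^(32/10) ≈ 0.108819; accumulation ratio R = 1/(1−f) ≈ 1.12211.
Loading dose to hit Cmax,ss on first dose: D_load = D_maint·R ≈ 1540 × 1.12211 ≈ 1728.05 mg.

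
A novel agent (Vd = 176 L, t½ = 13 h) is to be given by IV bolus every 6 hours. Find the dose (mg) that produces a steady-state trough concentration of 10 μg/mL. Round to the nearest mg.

τ/t½ = 6/13 ≈ 0.46154, so f = (1/2)^(6/13) ≈ 0.726211.
Cmin,ss = (D/Vd)·f/(1−f), so D = Cmin,ss·Vd·(1−f)/f.
D = 10 × 176 × (1−f)/f ≈ 10 × 176 × 0.37701 ≈ 663.54 mg.

664 mg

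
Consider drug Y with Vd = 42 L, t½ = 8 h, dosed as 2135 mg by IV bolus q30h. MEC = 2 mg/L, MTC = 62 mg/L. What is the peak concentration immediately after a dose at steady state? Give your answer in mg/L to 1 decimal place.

54.9 mg/L

τ/t½ = 30/8 ≈ 3.75, so fraction remaining f = (1/2)^(30/8) ≈ 0.0743.
Accumulation ratio R = 1/(1 − f) ≈ 1/0.9257 ≈ 1.0803.
Single-dose peak C₀ = D/Vd = 2135/42 ≈ 50.833 mg/L.
Steady-state peak Cmax,ss = C₀·R ≈ 50.833 × 1.0803 ≈ 54.915 mg/L.
Peak 54.9 mg/L vs MTC 62 mg/L: below toxic threshold.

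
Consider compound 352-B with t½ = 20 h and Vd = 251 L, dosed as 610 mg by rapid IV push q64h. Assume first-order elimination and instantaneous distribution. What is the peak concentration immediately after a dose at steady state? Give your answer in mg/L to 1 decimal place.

τ/t½ = 64/20 ≈ 3.2, so fraction remaining f = (1/2)^(64/20) ≈ 0.1088.
Accumulation ratio R = 1/(1 − f) ≈ 1/0.8912 ≈ 1.1221.
Each bolus raises the concentration by D/Vd = 610/251 ≈ 2.430 mg/L.
Cmax,ss = C₀/(1 − f) ≈ 2.430/0.8912 ≈ 2.727 mg/L.

2.7 mg/L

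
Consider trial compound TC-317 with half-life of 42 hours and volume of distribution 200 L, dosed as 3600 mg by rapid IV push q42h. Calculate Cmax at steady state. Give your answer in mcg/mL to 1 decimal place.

36.0 mcg/mL

The dosing interval is 1 half-life, so f = 2^(−1) = 0.5.
At steady state, R = 1/(1 − 0.5) = 2/1.
Single-dose peak C₀ = D/Vd = 3600/200 = 18 mcg/mL.
Steady-state peak Cmax,ss = C₀·R = 18 × 2/1 ≈ 36.000 mcg/mL.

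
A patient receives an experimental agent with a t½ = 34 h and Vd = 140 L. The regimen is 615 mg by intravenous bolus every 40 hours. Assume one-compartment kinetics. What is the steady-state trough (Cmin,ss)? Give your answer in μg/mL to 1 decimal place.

3.5 μg/mL

k = ln2/t½ = ln2/34 ≈ 0.020387 h⁻¹; fraction remaining f = e^(−kτ) = e^(−0.020387×40) ≈ 0.4424.
Accumulation ratio R = 1/(1 − f) ≈ 1/0.5576 ≈ 1.7934.
Single-dose peak C₀ = D/Vd = 615/140 ≈ 4.393 μg/mL.
Steady-state peak Cmax,ss = C₀·R ≈ 4.393 × 1.7934 ≈ 7.878 μg/mL.
Steady-state trough Cmin,ss = Cmax,ss·f ≈ 7.878 × 0.4424 ≈ 3.485 μg/mL.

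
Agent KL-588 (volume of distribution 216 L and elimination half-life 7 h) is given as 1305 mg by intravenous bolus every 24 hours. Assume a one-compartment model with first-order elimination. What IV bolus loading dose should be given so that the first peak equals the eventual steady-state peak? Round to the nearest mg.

1439 mg

f = (1/2)^(24/7) ≈ 0.092875; accumulation ratio R = 1/(1−f) ≈ 1.10238.
Loading dose to hit Cmax,ss on first dose: D_load = D_maint·R ≈ 1305 × 1.10238 ≈ 1438.61 mg.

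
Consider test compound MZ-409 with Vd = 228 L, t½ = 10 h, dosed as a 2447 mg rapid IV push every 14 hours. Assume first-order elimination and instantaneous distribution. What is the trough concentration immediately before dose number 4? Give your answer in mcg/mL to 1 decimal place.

f = (1/2)^(τ/t½) = (1/2)^(14/10) ≈ 0.3789.
C₀ = D/Vd = 2447/228 ≈ 10.732 mcg/mL.
Before the 4th dose, 3 doses have been given. Superposition: Cmin = C₀·(f + f² + … + f^3).
≈ 10.732 × (0.3789 + 0.1436 + 0.0544) ≈ 10.732 × 0.5769 ≈ 6.191 mcg/mL.

6.2 mcg/mL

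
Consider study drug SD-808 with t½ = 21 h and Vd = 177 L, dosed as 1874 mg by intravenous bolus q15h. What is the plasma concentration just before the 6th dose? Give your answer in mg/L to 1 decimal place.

15.1 mg/L

f = (1/2)^(τ/t½) = (1/2)^(15/21) ≈ 0.6095.
C₀ = D/Vd = 1874/177 ≈ 10.588 mg/L.
Before the 6th dose, 5 doses have been given. Superposition: Cmin = C₀·(f + f² + … + f^5).
≈ 10.588 × (0.6095 + 0.3715 + 0.2264 + 0.1380 + 0.0841) ≈ 10.588 × 1.4295 ≈ 15.136 mg/L.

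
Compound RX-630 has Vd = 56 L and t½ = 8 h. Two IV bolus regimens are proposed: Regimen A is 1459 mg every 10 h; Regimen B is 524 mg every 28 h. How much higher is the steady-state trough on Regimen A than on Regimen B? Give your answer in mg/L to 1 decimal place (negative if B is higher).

Regimen A: f = (1/2)^(10/8) ≈ 0.4204; Cmin,ss = (1459/56)·f/(1−f) ≈ 18.897 mg/L.
Regimen B: f = (1/2)^(28/8) ≈ 0.0884; Cmin,ss = (524/56)·f/(1−f) ≈ 0.907 mg/L.
Difference ≈ 18.897 − 0.907 ≈ 17.990 mg/L.

18.0 mg/L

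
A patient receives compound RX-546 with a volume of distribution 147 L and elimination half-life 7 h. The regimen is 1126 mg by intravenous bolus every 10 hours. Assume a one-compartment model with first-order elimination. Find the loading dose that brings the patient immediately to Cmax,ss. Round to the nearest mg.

1792 mg

f = (1/2)^(10/7) ≈ 0.371499; accumulation ratio R = 1/(1−f) ≈ 1.59109.
Loading dose to hit Cmax,ss on first dose: D_load = D_maint·R ≈ 1126 × 1.59109 ≈ 1791.57 mg.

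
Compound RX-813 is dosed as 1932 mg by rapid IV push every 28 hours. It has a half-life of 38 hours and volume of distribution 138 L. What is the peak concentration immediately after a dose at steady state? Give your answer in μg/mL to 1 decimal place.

35.0 μg/mL

τ/t½ = 28/38 ≈ 0.73684, so fraction remaining f = (1/2)^(28/38) ≈ 0.6001.
At steady state, accumulation factor R = 1/(1 − e^(−kτ)) ≈ 2.5006.
Each bolus raises the concentration by D/Vd = 1932/138 ≈ 14.000 μg/mL.
Cmax,ss = C₀/(1 − f) ≈ 14.000/0.3999 ≈ 35.009 μg/mL.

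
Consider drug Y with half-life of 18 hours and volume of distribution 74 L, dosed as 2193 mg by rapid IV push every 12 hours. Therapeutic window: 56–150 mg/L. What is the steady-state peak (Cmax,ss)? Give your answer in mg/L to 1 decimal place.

80.1 mg/L

Over one 12-h interval, 12/18 ≈ 0.66667 half-lives elapse, leaving f ≈ 0.6300 of each dose.
At steady state, accumulation factor R = 1/(1 − e^(−kτ)) ≈ 2.7027.
Single-dose peak C₀ = D/Vd = 2193/74 ≈ 29.635 mg/L.
Cmax,ss = C₀/(1 − f) ≈ 29.635/0.3700 ≈ 80.095 mg/L.
Peak 80.1 mg/L vs MTC 150 mg/L: below toxic threshold.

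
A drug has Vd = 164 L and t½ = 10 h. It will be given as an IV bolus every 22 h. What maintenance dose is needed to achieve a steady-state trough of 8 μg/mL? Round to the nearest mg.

4716 mg

τ/t½ = 22/10 ≈ 2.2, so f = (1/2)^(22/10) ≈ 0.217638.
Cmin,ss = (D/Vd)·f/(1−f), so D = Cmin,ss·Vd·(1−f)/f.
D = 8 × 164 × (1−f)/f ≈ 8 × 164 × 3.59479 ≈ 4716.36 mg.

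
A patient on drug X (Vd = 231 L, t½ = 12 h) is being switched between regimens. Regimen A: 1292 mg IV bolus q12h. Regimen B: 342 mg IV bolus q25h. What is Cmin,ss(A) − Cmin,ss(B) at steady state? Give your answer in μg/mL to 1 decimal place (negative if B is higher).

Regimen A: f = (1/2)^(12/12) ≈ 0.5000; Cmin,ss = (1292/231)·f/(1−f) ≈ 5.593 μg/mL.
Regimen B: f = (1/2)^(25/12) ≈ 0.2360; Cmin,ss = (342/231)·f/(1−f) ≈ 0.457 μg/mL.
Difference ≈ 5.593 − 0.457 ≈ 5.136 μg/mL.

5.1 μg/mL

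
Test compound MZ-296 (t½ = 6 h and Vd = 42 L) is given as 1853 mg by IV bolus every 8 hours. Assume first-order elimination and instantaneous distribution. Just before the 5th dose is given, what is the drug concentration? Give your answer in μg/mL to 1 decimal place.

f = (1/2)^(τ/t½) = (1/2)^(8/6) ≈ 0.3969.
C₀ = D/Vd = 1853/42 ≈ 44.119 μg/mL.
Before the 5th dose, 4 doses have been given. Superposition: Cmin = C₀·(f + f² + … + f^4).
≈ 44.119 × (0.3969 + 0.1575 + 0.0625 + 0.0248) ≈ 44.119 × 0.6417 ≈ 28.311 μg/mL.

28.3 μg/mL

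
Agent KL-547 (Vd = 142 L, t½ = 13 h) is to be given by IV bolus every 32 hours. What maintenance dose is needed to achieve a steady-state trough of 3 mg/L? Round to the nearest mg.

τ/t½ = 32/13 ≈ 2.4615, so f = (1/2)^(32/13) ≈ 0.181553.
Cmin,ss = (D/Vd)·f/(1−f), so D = Cmin,ss·Vd·(1−f)/f.
D = 3 × 142 × (1−f)/f ≈ 3 × 142 × 4.50803 ≈ 1920.42 mg.

1920 mg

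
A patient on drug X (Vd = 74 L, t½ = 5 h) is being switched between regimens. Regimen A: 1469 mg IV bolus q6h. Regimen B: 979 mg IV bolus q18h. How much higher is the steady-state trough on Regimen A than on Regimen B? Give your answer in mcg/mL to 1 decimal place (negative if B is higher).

Regimen A: f = (1/2)^(6/5) ≈ 0.4353; Cmin,ss = (1469/74)·f/(1−f) ≈ 15.302 mcg/mL.
Regimen B: f = (1/2)^(18/5) ≈ 0.0825; Cmin,ss = (979/74)·f/(1−f) ≈ 1.190 mcg/mL.
Difference ≈ 15.302 − 1.190 ≈ 14.112 mcg/mL.

14.1 mcg/mL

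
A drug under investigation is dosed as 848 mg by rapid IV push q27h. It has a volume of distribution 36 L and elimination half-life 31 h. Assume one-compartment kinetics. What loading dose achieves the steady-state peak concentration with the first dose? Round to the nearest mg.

1871 mg

f = (1/2)^(27/31) ≈ 0.546780; accumulation ratio R = 1/(1−f) ≈ 2.20643.
Loading dose to hit Cmax,ss on first dose: D_load = D_maint·R ≈ 848 × 2.20643 ≈ 1871.05 mg.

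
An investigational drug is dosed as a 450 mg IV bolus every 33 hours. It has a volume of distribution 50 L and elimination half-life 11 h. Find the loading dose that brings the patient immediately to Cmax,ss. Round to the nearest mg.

514 mg

f = (1/2)^(33/11) ≈ 0.125000; accumulation ratio R = 1/(1−f) ≈ 1.14286.
Loading dose to hit Cmax,ss on first dose: D_load = D_maint·R ≈ 450 × 1.14286 ≈ 514.29 mg.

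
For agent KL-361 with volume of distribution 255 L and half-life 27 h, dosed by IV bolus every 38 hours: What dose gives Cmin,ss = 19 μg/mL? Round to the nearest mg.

τ/t½ = 38/27 ≈ 1.4074, so f = (1/2)^(38/27) ≈ 0.376989.
Cmin,ss = (D/Vd)·f/(1−f), so D = Cmin,ss·Vd·(1−f)/f.
D = 19 × 255 × (1−f)/f ≈ 19 × 255 × 1.65260 ≈ 8006.85 mg.

8007 mg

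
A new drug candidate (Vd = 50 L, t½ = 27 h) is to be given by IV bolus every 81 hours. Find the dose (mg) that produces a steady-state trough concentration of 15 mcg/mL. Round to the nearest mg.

τ/t½ = 81/27 ≈ 3, so f = (1/2)^(81/27) ≈ 0.125000.
Cmin,ss = (D/Vd)·f/(1−f), so D = Cmin,ss·Vd·(1−f)/f.
D = 15 × 50 × (1−f)/f ≈ 15 × 50 × 7.00000 ≈ 5250.00 mg.

5250 mg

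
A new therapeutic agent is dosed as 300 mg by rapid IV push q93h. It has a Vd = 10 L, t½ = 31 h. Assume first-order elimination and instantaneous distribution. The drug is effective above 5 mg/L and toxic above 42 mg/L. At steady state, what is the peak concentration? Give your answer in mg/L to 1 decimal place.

τ = 93 h = 3 half-lives, so f = (1/2)^3 = 0.125.
At steady state, R = 1/(1 − 0.125) = 8/7.
Single-dose peak C₀ = D/Vd = 300/10 = 30 mg/L.
Steady-state peak Cmax,ss = C₀·R = 30 × 8/7 ≈ 34.286 mg/L.
Peak 34.3 mg/L vs MTC 42 mg/L: below toxic threshold.

34.3 mg/L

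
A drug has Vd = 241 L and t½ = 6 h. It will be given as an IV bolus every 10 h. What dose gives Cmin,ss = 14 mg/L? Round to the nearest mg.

7338 mg

τ/t½ = 10/6 ≈ 1.6667, so f = (1/2)^(10/6) ≈ 0.314980.
Cmin,ss = (D/Vd)·f/(1−f), so D = Cmin,ss·Vd·(1−f)/f.
D = 14 × 241 × (1−f)/f ≈ 14 × 241 × 2.17480 ≈ 7337.78 mg.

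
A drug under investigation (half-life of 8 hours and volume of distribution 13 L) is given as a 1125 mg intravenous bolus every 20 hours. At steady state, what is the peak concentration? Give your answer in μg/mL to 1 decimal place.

105.1 μg/mL

k = ln2/t½ = ln2/8 ≈ 0.086643 h⁻¹; fraction remaining f = e^(−kτ) = e^(−0.086643×20) ≈ 0.1768.
Accumulation ratio R = 1/(1 − f) ≈ 1/0.8232 ≈ 1.2148.
Single-dose peak C₀ = D/Vd = 1125/13 ≈ 86.538 μg/mL.
Cmax,ss = C₀/(1 − f) ≈ 86.538/0.8232 ≈ 105.124 μg/mL.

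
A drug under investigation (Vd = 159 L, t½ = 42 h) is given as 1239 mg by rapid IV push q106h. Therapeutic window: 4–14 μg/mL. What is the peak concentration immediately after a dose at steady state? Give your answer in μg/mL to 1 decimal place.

k = ln2/t½ = ln2/42 ≈ 0.016504 h⁻¹; fraction remaining f = e^(−kτ) = e^(−0.016504×106) ≈ 0.1739.
At steady state, accumulation factor R = 1/(1 − e^(−kτ)) ≈ 1.2105.
Single-dose peak C₀ = D/Vd = 1239/159 ≈ 7.792 μg/mL.
Steady-state peak Cmax,ss = C₀·R ≈ 7.792 × 1.2105 ≈ 9.432 μg/mL.
Peak 9.4 μg/mL vs MTC 14 μg/mL: below toxic threshold.

9.4 μg/mL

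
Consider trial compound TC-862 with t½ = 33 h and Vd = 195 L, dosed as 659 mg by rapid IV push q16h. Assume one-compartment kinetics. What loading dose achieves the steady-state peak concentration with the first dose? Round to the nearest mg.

f = (1/2)^(16/33) ≈ 0.714572; accumulation ratio R = 1/(1−f) ≈ 3.50351.
Loading dose to hit Cmax,ss on first dose: D_load = D_maint·R ≈ 659 × 3.50351 ≈ 2308.81 mg.

2309 mg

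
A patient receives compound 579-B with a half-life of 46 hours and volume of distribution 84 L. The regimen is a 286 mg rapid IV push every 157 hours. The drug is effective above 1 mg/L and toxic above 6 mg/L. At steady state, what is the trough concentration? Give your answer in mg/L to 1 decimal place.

τ/t½ = 157/46 ≈ 3.413, so fraction remaining f = (1/2)^(157/46) ≈ 0.0939.
Each bolus raises the concentration by D/Vd = 286/84 ≈ 3.405 mg/L.
Steady-state trough Cmin,ss = C₀·f/(1−f) ≈ 3.405 × 0.0939/0.9061 ≈ 0.353 mg/L.
Trough 0.4 mg/L vs MEC 1 mg/L: subtherapeutic.

0.4 mg/L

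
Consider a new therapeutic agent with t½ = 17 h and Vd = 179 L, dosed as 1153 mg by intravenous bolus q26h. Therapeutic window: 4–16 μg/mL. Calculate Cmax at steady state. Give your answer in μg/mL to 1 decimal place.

τ/t½ = 26/17 ≈ 1.5294, so fraction remaining f = (1/2)^(26/17) ≈ 0.3464.
At steady state, accumulation factor R = 1/(1 − e^(−kτ)) ≈ 1.5300.
Each bolus raises the concentration by D/Vd = 1153/179 ≈ 6.441 μg/mL.
Steady-state peak Cmax,ss = C₀·R ≈ 6.441 × 1.5300 ≈ 9.855 μg/mL.
Peak 9.9 μg/mL vs MTC 16 μg/mL: below toxic threshold.

9.9 μg/mL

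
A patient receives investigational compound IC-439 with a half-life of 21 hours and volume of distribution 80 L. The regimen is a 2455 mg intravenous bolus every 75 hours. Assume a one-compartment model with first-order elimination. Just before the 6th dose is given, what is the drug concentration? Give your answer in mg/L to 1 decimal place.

f = (1/2)^(τ/t½) = (1/2)^(75/21) ≈ 0.0841.
C₀ = D/Vd = 2455/80 ≈ 30.688 mg/L.
Before the 6th dose, 5 doses have been given. Superposition: Cmin = C₀·(f + f² + … + f^5).
≈ 30.688 × (0.0841 + 0.0071 + 0.0006 + 0.0001 + 0.0000) ≈ 30.688 × 0.0919 ≈ 2.820 mg/L.

2.8 mg/L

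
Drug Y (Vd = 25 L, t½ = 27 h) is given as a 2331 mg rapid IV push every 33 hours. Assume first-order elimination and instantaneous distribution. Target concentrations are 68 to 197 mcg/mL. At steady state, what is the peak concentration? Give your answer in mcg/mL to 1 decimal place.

Over one 33-h interval, 33/27 ≈ 1.2222 half-lives elapse, leaving f ≈ 0.4286 of each dose.
At steady state, accumulation factor R = 1/(1 − e^(−kτ)) ≈ 1.7501.
Each bolus raises the concentration by D/Vd = 2331/25 ≈ 93.240 mcg/mL.
Cmax,ss = C₀/(1 − f) ≈ 93.240/0.5714 ≈ 163.178 mcg/mL.
Peak 163.2 mcg/mL vs MTC 197 mcg/mL: below toxic threshold.

163.2 mcg/mL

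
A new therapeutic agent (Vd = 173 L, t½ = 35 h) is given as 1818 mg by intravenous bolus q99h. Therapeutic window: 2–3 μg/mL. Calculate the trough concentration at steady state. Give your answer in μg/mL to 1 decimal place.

1.7 μg/mL

Over one 99-h interval, 99/35 ≈ 2.8286 half-lives elapse, leaving f ≈ 0.1408 of each dose.
Accumulation ratio R = 1/(1 − f) ≈ 1/0.8592 ≈ 1.1639.
Single-dose peak C₀ = D/Vd = 1818/173 ≈ 10.509 μg/mL.
Cmax,ss = C₀/(1 − f) ≈ 10.509/0.8592 ≈ 12.231 μg/mL.
One interval later, Cmin,ss = Cmax,ss·e^(−kτ) ≈ 12.231 × 0.1408 ≈ 1.722 μg/mL.
Trough 1.7 μg/mL vs MEC 2 μg/mL: subtherapeutic.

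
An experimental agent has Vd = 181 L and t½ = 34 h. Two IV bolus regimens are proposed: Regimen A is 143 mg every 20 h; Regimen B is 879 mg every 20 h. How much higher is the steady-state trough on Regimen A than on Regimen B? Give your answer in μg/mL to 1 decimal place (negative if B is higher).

-8.1 μg/mL

Regimen A: f = (1/2)^(20/34) ≈ 0.6652; Cmin,ss = (143/181)·f/(1−f) ≈ 1.570 μg/mL.
Regimen B: f = (1/2)^(20/34) ≈ 0.6652; Cmin,ss = (879/181)·f/(1−f) ≈ 9.649 μg/mL.
Difference ≈ 1.570 − 9.649 ≈ -8.079 μg/mL.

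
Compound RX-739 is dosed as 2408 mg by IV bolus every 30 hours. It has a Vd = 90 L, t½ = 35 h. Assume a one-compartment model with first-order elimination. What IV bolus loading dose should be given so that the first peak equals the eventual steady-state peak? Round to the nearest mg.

f = (1/2)^(30/35) ≈ 0.552045; accumulation ratio R = 1/(1−f) ≈ 2.23237.
Loading dose to hit Cmax,ss on first dose: D_load = D_maint·R ≈ 2408 × 2.23237 ≈ 5375.55 mg.

5376 mg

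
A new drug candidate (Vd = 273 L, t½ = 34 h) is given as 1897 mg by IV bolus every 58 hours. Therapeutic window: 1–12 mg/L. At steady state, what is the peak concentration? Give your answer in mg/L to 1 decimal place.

τ/t½ = 58/34 ≈ 1.7059, so fraction remaining f = (1/2)^(58/34) ≈ 0.3065.
Accumulation ratio R = 1/(1 − f) ≈ 1/0.6935 ≈ 1.4420.
Single-dose peak C₀ = D/Vd = 1897/273 ≈ 6.949 mg/L.
Cmax,ss = C₀/(1 − f) ≈ 6.949/0.6935 ≈ 10.020 mg/L.
Peak 10.0 mg/L vs MTC 12 mg/L: below toxic threshold.

10.0 mg/L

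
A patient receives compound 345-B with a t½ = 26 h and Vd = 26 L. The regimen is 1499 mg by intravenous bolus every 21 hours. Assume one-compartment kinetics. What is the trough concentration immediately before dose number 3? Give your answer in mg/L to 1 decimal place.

51.8 mg/L

f = (1/2)^(τ/t½) = (1/2)^(21/26) ≈ 0.5713.
C₀ = D/Vd = 1499/26 ≈ 57.654 mg/L.
Before the 3rd dose, 2 doses have been given. Superposition: Cmin = C₀·(f + f²).
≈ 57.654 × (0.5713 + 0.3264) ≈ 57.654 × 0.8977 ≈ 51.756 mg/L.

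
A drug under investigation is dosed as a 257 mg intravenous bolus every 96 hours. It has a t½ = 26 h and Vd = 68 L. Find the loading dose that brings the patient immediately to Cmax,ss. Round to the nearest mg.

f = (1/2)^(96/26) ≈ 0.077358; accumulation ratio R = 1/(1−f) ≈ 1.08384.
Loading dose to hit Cmax,ss on first dose: D_load = D_maint·R ≈ 257 × 1.08384 ≈ 278.55 mg.

279 mg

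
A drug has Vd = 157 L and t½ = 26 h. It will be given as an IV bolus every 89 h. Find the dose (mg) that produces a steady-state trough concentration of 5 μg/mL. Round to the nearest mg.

τ/t½ = 89/26 ≈ 3.4231, so f = (1/2)^(89/26) ≈ 0.093229.
Cmin,ss = (D/Vd)·f/(1−f), so D = Cmin,ss·Vd·(1−f)/f.
D = 5 × 157 × (1−f)/f ≈ 5 × 157 × 9.72628 ≈ 7635.13 mg.

7635 mg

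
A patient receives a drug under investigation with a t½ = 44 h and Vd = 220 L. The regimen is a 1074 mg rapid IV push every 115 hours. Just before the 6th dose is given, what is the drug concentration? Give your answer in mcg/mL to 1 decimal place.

1.0 mcg/mL

f = (1/2)^(τ/t½) = (1/2)^(115/44) ≈ 0.1634.
C₀ = D/Vd = 1074/220 ≈ 4.882 mcg/mL.
Before the 6th dose, 5 doses have been given. Superposition: Cmin = C₀·(f + f² + … + f^5).
≈ 4.882 × (0.1634 + 0.0267 + 0.0044 + 0.0007 + 0.0001) ≈ 4.882 × 0.1953 ≈ 0.953 mcg/mL.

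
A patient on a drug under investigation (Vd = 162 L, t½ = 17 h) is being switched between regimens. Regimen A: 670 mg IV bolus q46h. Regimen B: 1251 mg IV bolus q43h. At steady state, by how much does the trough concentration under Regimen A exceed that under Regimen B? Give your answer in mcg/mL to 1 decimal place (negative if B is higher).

Regimen A: f = (1/2)^(46/17) ≈ 0.1533; Cmin,ss = (670/162)·f/(1−f) ≈ 0.749 mcg/mL.
Regimen B: f = (1/2)^(43/17) ≈ 0.1732; Cmin,ss = (1251/162)·f/(1−f) ≈ 1.618 mcg/mL.
Difference ≈ 0.749 − 1.618 ≈ -0.869 mcg/mL.

-0.9 mcg/mL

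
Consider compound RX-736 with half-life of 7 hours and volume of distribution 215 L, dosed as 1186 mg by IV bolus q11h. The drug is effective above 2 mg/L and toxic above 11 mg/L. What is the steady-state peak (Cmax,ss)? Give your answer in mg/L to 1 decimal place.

8.3 mg/L

Over one 11-h interval, 11/7 ≈ 1.5714 half-lives elapse, leaving f ≈ 0.3365 of each dose.
At steady state, accumulation factor R = 1/(1 − e^(−kτ)) ≈ 1.5072.
Each bolus raises the concentration by D/Vd = 1186/215 ≈ 5.516 mg/L.
Cmax,ss = C₀/(1 − f) ≈ 5.516/0.6635 ≈ 8.313 mg/L.
Peak 8.3 mg/L vs MTC 11 mg/L: below toxic threshold.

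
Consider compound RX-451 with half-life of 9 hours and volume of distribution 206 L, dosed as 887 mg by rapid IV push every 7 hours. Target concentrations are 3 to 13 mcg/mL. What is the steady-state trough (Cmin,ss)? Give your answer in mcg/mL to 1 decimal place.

Over one 7-h interval, 7/9 ≈ 0.77778 half-lives elapse, leaving f ≈ 0.5833 of each dose.
At steady state, accumulation factor R = 1/(1 − e^(−kτ)) ≈ 2.3998.
Single-dose peak C₀ = D/Vd = 887/206 ≈ 4.306 mcg/mL.
Cmax,ss = C₀/(1 − f) ≈ 4.306/0.4167 ≈ 10.334 mcg/mL.
One interval later, Cmin,ss = Cmax,ss·e^(−kτ) ≈ 10.334 × 0.5833 ≈ 6.028 mcg/mL.
Trough 6.0 mcg/mL vs MEC 3 mcg/mL: adequate.

6.0 mcg/mL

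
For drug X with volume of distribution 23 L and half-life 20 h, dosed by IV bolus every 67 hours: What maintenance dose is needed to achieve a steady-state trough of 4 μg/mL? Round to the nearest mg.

846 mg

τ/t½ = 67/20 ≈ 3.35, so f = (1/2)^(67/20) ≈ 0.098073.
Cmin,ss = (D/Vd)·f/(1−f), so D = Cmin,ss·Vd·(1−f)/f.
D = 4 × 23 × (1−f)/f ≈ 4 × 23 × 9.19649 ≈ 846.08 mg.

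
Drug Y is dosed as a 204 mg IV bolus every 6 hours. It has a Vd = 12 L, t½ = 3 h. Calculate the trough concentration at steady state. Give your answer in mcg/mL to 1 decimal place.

The dosing interval is 2 half-lives, so f = 2^(−2) = 0.25.
At steady state, R = 1/(1 − 0.25) = 4/3.
Single-dose peak C₀ = D/Vd = 204/12 = 17 mcg/mL.
Steady-state peak Cmax,ss = C₀·R = 17 × 4/3 ≈ 22.667 mcg/mL.
Steady-state trough Cmin,ss = Cmax,ss·f ≈ 22.667 × 0.25 ≈ 5.667 mcg/mL.

5.7 mcg/mL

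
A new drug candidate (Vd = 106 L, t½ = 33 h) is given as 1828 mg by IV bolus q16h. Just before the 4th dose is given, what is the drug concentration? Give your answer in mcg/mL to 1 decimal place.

27.4 mcg/mL

f = (1/2)^(τ/t½) = (1/2)^(16/33) ≈ 0.7146.
C₀ = D/Vd = 1828/106 ≈ 17.245 mcg/mL.
Before the 4th dose, 3 doses have been given. Superposition: Cmin = C₀·(f + f² + … + f^3).
≈ 17.245 × (0.7146 + 0.5107 + 0.3649) ≈ 17.245 × 1.5902 ≈ 27.423 mcg/mL.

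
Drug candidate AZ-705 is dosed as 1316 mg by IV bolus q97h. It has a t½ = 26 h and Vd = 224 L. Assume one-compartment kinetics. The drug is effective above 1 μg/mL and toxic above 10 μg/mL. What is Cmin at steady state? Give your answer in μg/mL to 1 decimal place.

0.5 μg/mL

τ/t½ = 97/26 ≈ 3.7308, so fraction remaining f = (1/2)^(97/26) ≈ 0.0753.
At steady state, accumulation factor R = 1/(1 − e^(−kτ)) ≈ 1.0814.
Each bolus raises the concentration by D/Vd = 1316/224 ≈ 5.875 μg/mL.
Cmax,ss = C₀/(1 − f) ≈ 5.875/0.9247 ≈ 6.353 μg/mL.
Steady-state trough Cmin,ss = Cmax,ss·f ≈ 6.353 × 0.0753 ≈ 0.478 μg/mL.
Trough 0.5 μg/mL vs MEC 1 μg/mL: subtherapeutic.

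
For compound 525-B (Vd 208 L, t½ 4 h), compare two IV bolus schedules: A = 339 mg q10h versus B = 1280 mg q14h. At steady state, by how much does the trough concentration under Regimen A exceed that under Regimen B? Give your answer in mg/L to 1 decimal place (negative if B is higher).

-0.2 mg/L

Regimen A: f = (1/2)^(10/4) ≈ 0.1768; Cmin,ss = (339/208)·f/(1−f) ≈ 0.350 mg/L.
Regimen B: f = (1/2)^(14/4) ≈ 0.0884; Cmin,ss = (1280/208)·f/(1−f) ≈ 0.597 mg/L.
Difference ≈ 0.350 − 0.597 ≈ -0.247 mg/L.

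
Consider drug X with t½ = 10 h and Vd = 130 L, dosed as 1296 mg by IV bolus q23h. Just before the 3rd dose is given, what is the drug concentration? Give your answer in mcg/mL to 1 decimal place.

2.4 mcg/mL

f = (1/2)^(τ/t½) = (1/2)^(23/10) ≈ 0.2031.
C₀ = D/Vd = 1296/130 ≈ 9.969 mcg/mL.
Before the 3rd dose, 2 doses have been given. Superposition: Cmin = C₀·(f + f²).
≈ 9.969 × (0.2031 + 0.0412) ≈ 9.969 × 0.2443 ≈ 2.435 mcg/mL.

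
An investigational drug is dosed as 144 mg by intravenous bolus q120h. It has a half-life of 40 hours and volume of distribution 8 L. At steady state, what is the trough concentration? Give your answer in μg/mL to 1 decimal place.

2.6 μg/mL

τ = 120 h = 3 half-lives, so f = (1/2)^3 = 0.125.
Accumulation ratio R = 1/(1 − f) = 1/0.875 = 8/7.
Single-dose peak C₀ = D/Vd = 144/8 = 18 μg/mL.
Steady-state peak Cmax,ss = C₀·R = 18 × 8/7 ≈ 20.571 μg/mL.
Steady-state trough Cmin,ss = Cmax,ss·f ≈ 20.571 × 0.125 ≈ 2.571 μg/mL.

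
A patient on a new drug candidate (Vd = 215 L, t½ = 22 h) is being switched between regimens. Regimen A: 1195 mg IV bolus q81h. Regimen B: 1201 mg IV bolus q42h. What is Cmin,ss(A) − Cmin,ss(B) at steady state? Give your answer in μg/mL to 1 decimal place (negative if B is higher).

Regimen A: f = (1/2)^(81/22) ≈ 0.0779; Cmin,ss = (1195/215)·f/(1−f) ≈ 0.470 μg/mL.
Regimen B: f = (1/2)^(42/22) ≈ 0.2663; Cmin,ss = (1201/215)·f/(1−f) ≈ 2.027 μg/mL.
Difference ≈ 0.470 − 2.027 ≈ -1.557 μg/mL.

-1.6 μg/mL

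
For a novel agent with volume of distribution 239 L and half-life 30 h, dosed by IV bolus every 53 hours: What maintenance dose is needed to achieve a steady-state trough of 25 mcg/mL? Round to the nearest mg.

14356 mg

τ/t½ = 53/30 ≈ 1.7667, so f = (1/2)^(53/30) ≈ 0.293887.
Cmin,ss = (D/Vd)·f/(1−f), so D = Cmin,ss·Vd·(1−f)/f.
D = 25 × 239 × (1−f)/f ≈ 25 × 239 × 2.40267 ≈ 14355.95 mg.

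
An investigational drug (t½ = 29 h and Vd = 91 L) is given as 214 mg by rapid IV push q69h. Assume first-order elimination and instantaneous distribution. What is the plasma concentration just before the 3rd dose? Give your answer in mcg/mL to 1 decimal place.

f = (1/2)^(τ/t½) = (1/2)^(69/29) ≈ 0.1922.
C₀ = D/Vd = 214/91 ≈ 2.352 mcg/mL.
Before the 3rd dose, 2 doses have been given. Superposition: Cmin = C₀·(f + f²).
≈ 2.352 × (0.1922 + 0.0369) ≈ 2.352 × 0.2291 ≈ 0.539 mcg/mL.

0.5 mcg/mL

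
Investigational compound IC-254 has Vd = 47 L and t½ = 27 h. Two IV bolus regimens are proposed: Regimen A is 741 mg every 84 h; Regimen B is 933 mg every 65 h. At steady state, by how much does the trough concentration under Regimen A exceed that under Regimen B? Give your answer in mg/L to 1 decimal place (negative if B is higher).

-2.5 mg/L

Regimen A: f = (1/2)^(84/27) ≈ 0.1157; Cmin,ss = (741/47)·f/(1−f) ≈ 2.063 mg/L.
Regimen B: f = (1/2)^(65/27) ≈ 0.1885; Cmin,ss = (933/47)·f/(1−f) ≈ 4.611 mg/L.
Difference ≈ 2.063 − 4.611 ≈ -2.548 mg/L.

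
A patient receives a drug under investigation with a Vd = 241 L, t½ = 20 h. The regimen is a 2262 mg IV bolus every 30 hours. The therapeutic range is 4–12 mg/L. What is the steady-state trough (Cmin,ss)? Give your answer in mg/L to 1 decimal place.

5.1 mg/L

k = ln2/t½ = ln2/20 ≈ 0.034657 h⁻¹; fraction remaining f = e^(−kτ) = e^(−0.034657×30) ≈ 0.3536.
At steady state, accumulation factor R = 1/(1 − e^(−kτ)) ≈ 1.5470.
Each bolus raises the concentration by D/Vd = 2262/241 ≈ 9.386 mg/L.
Cmax,ss = C₀/(1 − f) ≈ 9.386/0.6464 ≈ 14.520 mg/L.
One interval later, Cmin,ss = Cmax,ss·e^(−kτ) ≈ 14.520 × 0.3536 ≈ 5.134 mg/L.
Trough 5.1 mg/L vs MEC 4 mg/L: adequate.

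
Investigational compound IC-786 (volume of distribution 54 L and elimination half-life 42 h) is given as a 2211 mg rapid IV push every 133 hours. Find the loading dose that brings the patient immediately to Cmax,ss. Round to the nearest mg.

2488 mg

f = (1/2)^(133/42) ≈ 0.111362; accumulation ratio R = 1/(1−f) ≈ 1.12532.
Loading dose to hit Cmax,ss on first dose: D_load = D_maint·R ≈ 2211 × 1.12532 ≈ 2488.08 mg.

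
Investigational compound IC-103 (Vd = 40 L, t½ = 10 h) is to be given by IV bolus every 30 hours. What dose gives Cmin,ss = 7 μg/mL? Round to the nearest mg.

τ/t½ = 30/10 ≈ 3, so f = (1/2)^(30/10) ≈ 0.125000.
Cmin,ss = (D/Vd)·f/(1−f), so D = Cmin,ss·Vd·(1−f)/f.
D = 7 × 40 × (1−f)/f ≈ 7 × 40 × 7.00000 ≈ 1960.00 mg.

1960 mg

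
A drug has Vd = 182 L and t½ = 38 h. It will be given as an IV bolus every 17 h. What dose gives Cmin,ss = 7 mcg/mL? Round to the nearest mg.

463 mg

τ/t½ = 17/38 ≈ 0.44737, so f = (1/2)^(17/38) ≈ 0.733379.
Cmin,ss = (D/Vd)·f/(1−f), so D = Cmin,ss·Vd·(1−f)/f.
D = 7 × 182 × (1−f)/f ≈ 7 × 182 × 0.36355 ≈ 463.16 mg.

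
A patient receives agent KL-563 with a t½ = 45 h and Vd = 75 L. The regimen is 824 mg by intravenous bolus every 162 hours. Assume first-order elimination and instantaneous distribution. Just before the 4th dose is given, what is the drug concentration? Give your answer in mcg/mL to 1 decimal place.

1.0 mcg/mL

f = (1/2)^(τ/t½) = (1/2)^(162/45) ≈ 0.0825.
C₀ = D/Vd = 824/75 ≈ 10.987 mcg/mL.
Before the 4th dose, 3 doses have been given. Superposition: Cmin = C₀·(f + f² + … + f^3).
≈ 10.987 × (0.0825 + 0.0068 + 0.0006) ≈ 10.987 × 0.0899 ≈ 0.988 mcg/mL.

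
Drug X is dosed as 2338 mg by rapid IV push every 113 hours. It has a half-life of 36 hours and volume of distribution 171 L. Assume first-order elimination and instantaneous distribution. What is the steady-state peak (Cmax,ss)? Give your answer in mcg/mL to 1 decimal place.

15.4 mcg/mL

Over one 113-h interval, 113/36 ≈ 3.1389 half-lives elapse, leaving f ≈ 0.1135 of each dose.
At steady state, accumulation factor R = 1/(1 − e^(−kτ)) ≈ 1.1280.
Each bolus raises the concentration by D/Vd = 2338/171 ≈ 13.673 mcg/mL.
Cmax,ss = C₀/(1 − f) ≈ 13.673/0.8865 ≈ 15.424 mcg/mL.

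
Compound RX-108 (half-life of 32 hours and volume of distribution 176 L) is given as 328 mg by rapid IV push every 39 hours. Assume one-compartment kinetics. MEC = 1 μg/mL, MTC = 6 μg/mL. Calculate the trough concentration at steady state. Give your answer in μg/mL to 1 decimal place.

1.4 μg/mL

Over one 39-h interval, 39/32 ≈ 1.2188 half-lives elapse, leaving f ≈ 0.4297 of each dose.
Each bolus raises the concentration by D/Vd = 328/176 ≈ 1.864 μg/mL.
Steady-state trough Cmin,ss = C₀·f/(1−f) ≈ 1.864 × 0.4297/0.5703 ≈ 1.404 μg/mL.
Trough 1.4 μg/mL vs MEC 1 μg/mL: adequate.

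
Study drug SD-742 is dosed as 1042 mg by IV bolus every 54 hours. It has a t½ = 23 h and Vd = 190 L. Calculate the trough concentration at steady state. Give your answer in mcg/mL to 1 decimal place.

1.3 mcg/mL

Over one 54-h interval, 54/23 ≈ 2.3478 half-lives elapse, leaving f ≈ 0.1964 of each dose.
Single-dose peak C₀ = D/Vd = 1042/190 ≈ 5.484 mcg/mL.
Steady-state trough Cmin,ss = C₀·f/(1−f) ≈ 5.484 × 0.1964/0.8036 ≈ 1.340 mcg/mL.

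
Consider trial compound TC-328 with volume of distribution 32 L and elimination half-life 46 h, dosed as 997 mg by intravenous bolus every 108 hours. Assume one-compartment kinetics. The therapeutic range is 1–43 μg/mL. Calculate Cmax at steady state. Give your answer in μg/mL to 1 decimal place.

38.8 μg/mL

Over one 108-h interval, 108/46 ≈ 2.3478 half-lives elapse, leaving f ≈ 0.1964 of each dose.
At steady state, accumulation factor R = 1/(1 − e^(−kτ)) ≈ 1.2444.
Each bolus raises the concentration by D/Vd = 997/32 ≈ 31.156 μg/mL.
Steady-state peak Cmax,ss = C₀·R ≈ 31.156 × 1.2444 ≈ 38.771 μg/mL.
Peak 38.8 μg/mL vs MTC 43 μg/mL: below toxic threshold.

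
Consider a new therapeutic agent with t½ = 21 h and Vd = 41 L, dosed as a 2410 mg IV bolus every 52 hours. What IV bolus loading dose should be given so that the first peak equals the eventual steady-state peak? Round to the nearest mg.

2938 mg

f = (1/2)^(52/21) ≈ 0.179718; accumulation ratio R = 1/(1−f) ≈ 1.21909.
Loading dose to hit Cmax,ss on first dose: D_load = D_maint·R ≈ 2410 × 1.21909 ≈ 2938.01 mg.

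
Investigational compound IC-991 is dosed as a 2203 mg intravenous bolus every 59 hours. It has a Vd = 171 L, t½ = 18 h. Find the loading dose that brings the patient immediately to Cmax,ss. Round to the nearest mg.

2456 mg

f = (1/2)^(59/18) ≈ 0.103108; accumulation ratio R = 1/(1−f) ≈ 1.11496.
Loading dose to hit Cmax,ss on first dose: D_load = D_maint·R ≈ 2203 × 1.11496 ≈ 2456.26 mg.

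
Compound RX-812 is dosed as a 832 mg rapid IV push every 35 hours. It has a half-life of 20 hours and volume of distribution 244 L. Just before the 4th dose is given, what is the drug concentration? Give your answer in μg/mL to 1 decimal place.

1.4 μg/mL

f = (1/2)^(τ/t½) = (1/2)^(35/20) ≈ 0.2973.
C₀ = D/Vd = 832/244 ≈ 3.410 μg/mL.
Before the 4th dose, 3 doses have been given. Superposition: Cmin = C₀·(f + f² + … + f^3).
≈ 3.410 × (0.2973 + 0.0884 + 0.0263) ≈ 3.410 × 0.4120 ≈ 1.405 μg/mL.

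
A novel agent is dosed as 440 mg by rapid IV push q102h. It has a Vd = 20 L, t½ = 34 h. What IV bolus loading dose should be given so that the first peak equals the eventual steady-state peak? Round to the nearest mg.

f = (1/2)^(102/34) ≈ 0.125000; accumulation ratio R = 1/(1−f) ≈ 1.14286.
Loading dose to hit Cmax,ss on first dose: D_load = D_maint·R ≈ 440 × 1.14286 ≈ 502.86 mg.

503 mg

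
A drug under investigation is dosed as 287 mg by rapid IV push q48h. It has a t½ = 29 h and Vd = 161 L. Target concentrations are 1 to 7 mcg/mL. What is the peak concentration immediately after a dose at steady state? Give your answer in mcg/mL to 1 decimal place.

2.6 mcg/mL

k = ln2/t½ = ln2/29 ≈ 0.023902 h⁻¹; fraction remaining f = e^(−kτ) = e^(−0.023902×48) ≈ 0.3175.
At steady state, accumulation factor R = 1/(1 − e^(−kτ)) ≈ 1.4652.
Single-dose peak C₀ = D/Vd = 287/161 ≈ 1.783 mcg/mL.
Steady-state peak Cmax,ss = C₀·R ≈ 1.783 × 1.4652 ≈ 2.612 mcg/mL.
Peak 2.6 mcg/mL vs MTC 7 mcg/mL: below toxic threshold.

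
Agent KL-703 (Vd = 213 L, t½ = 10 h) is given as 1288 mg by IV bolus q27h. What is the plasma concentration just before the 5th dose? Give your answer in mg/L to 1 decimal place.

f = (1/2)^(τ/t½) = (1/2)^(27/10) ≈ 0.1539.
C₀ = D/Vd = 1288/213 ≈ 6.047 mg/L.
Before the 5th dose, 4 doses have been given. Superposition: Cmin = C₀·(f + f² + … + f^4).
≈ 6.047 × (0.1539 + 0.0237 + 0.0036 + 0.0006) ≈ 6.047 × 0.1818 ≈ 1.099 mg/L.

1.1 mg/L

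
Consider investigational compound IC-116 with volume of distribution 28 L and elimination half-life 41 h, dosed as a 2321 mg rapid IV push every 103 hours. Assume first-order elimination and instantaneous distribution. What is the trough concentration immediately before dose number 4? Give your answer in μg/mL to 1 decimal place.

f = (1/2)^(τ/t½) = (1/2)^(103/41) ≈ 0.1753.
C₀ = D/Vd = 2321/28 ≈ 82.893 μg/mL.
Before the 4th dose, 3 doses have been given. Superposition: Cmin = C₀·(f + f² + … + f^3).
≈ 82.893 × (0.1753 + 0.0307 + 0.0054) ≈ 82.893 × 0.2114 ≈ 17.524 μg/mL.

17.5 μg/mL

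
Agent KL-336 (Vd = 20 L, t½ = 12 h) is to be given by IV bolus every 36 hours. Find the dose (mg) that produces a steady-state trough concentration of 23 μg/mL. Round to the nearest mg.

3220 mg

τ/t½ = 36/12 ≈ 3, so f = (1/2)^(36/12) ≈ 0.125000.
Cmin,ss = (D/Vd)·f/(1−f), so D = Cmin,ss·Vd·(1−f)/f.
D = 23 × 20 × (1−f)/f ≈ 23 × 20 × 7.00000 ≈ 3220.00 mg.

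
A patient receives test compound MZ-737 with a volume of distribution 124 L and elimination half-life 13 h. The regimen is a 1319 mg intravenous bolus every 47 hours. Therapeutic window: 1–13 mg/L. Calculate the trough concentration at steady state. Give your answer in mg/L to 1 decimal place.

0.9 mg/L

k = ln2/t½ = ln2/13 ≈ 0.053319 h⁻¹; fraction remaining f = e^(−kτ) = e^(−0.053319×47) ≈ 0.0816.
Accumulation ratio R = 1/(1 − f) ≈ 1/0.9184 ≈ 1.0889.
Single-dose peak C₀ = D/Vd = 1319/124 ≈ 10.637 mg/L.
Steady-state peak Cmax,ss = C₀·R ≈ 10.637 × 1.0889 ≈ 11.583 mg/L.
Steady-state trough Cmin,ss = Cmax,ss·f ≈ 11.583 × 0.0816 ≈ 0.945 mg/L.
Trough 0.9 mg/L vs MEC 1 mg/L: subtherapeutic.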